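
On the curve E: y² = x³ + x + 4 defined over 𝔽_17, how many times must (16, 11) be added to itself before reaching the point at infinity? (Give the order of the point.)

7

2P: tangent at (16, 11): λ = (3·16² + 1)/(2·11) ≡ 4/5. 5⁻¹ ≡ 7 (mod 17), so λ ≡ 4·7 ≡ 11.
  x = λ² - 16 - 16 = 121 - 32 ≡ 4; y = λ·(16 - 4) - 11 ≡ 2. → (4, 2)
3P: (4, 2) + (16, 11). λ = (11 - 2)/(16 - 4) ≡ 9/12 mod 17. 12⁻¹ ≡ 10 (mod 17), so λ ≡ 5.
  x = λ² - 4 - 16 = 25 - 20 ≡ 5; y = λ·(4 - 5) - 2 ≡ 10. → (5, 10)
4P: (5, 10) + (16, 11). λ = (11 - 10)/(16 - 5) ≡ 1/11 mod 17. 11⁻¹ ≡ 14 (mod 17) since 11·14 = 154 ≡ 1, so λ ≡ 14.
  x = λ² - 5 - 16 = 196 - 21 ≡ 5; y = λ·(5 - 5) - 10 ≡ 7. → (5, 7)
5P: (5, 7) + (16, 11). λ = (11 - 7)/(16 - 5) ≡ 4/11 mod 17. 11⁻¹ ≡ 14 (mod 17) since 11·14 = 154 ≡ 1, so λ ≡ 5.
  x = λ² - 5 - 16 = 25 - 21 ≡ 4; y = λ·(5 - 4) - 7 ≡ 15. → (4, 15)
6P: (4, 15) + (16, 11). λ = (11 - 15)/(16 - 4) ≡ 13/12 mod 17. 12⁻¹ ≡ 10 (mod 17), so λ ≡ 11.
  x = λ² - 4 - 16 = 121 - 20 ≡ 16; y = λ·(4 - 16) - 15 ≡ 6. → (16, 6)
7P: (16, 6) + (16, 11): same x and y₁ ≡ -y₂, so the sum is the point at infinity.
7P = the point at infinity, so the order is 7.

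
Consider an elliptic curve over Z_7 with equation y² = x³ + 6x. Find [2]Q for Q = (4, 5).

tangent at (4, 5): λ = (3·4² + 6)/(2·5) ≡ 5/3. 3⁻¹ ≡ 5 (mod 7), so λ ≡ 5·5 ≡ 4.
  x = λ² - 4 - 4 = 16 - 8 ≡ 1; y = λ·(4 - 1) - 5 ≡ 0. → (1, 0)

(1, 0)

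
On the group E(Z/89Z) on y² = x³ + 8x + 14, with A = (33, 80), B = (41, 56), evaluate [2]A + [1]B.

First 2A:
Repeated addition: build up to 2A.
2A: tangent at (33, 80): λ = (3·33² + 8)/(2·80) ≡ 71/71. 71⁻¹ ≡ 84 (mod 89) since 71·84 = 5964 ≡ 1, so λ ≡ 71·84 ≡ 1.
  x = λ² - 33 - 33 = 1 - 66 ≡ 24; y = λ·(33 - 24) - 80 ≡ 18. → (24, 18)
2A = (24, 18).
Finally 2A + B:
(24, 18) + (41, 56). λ = (56 - 18)/(41 - 24) ≡ 38/17 mod 89. 17⁻¹ ≡ 21 (mod 89), so λ ≡ 86.
  x = λ² - 24 - 41 = 7396 - 65 ≡ 33; y = λ·(24 - 33) - 18 ≡ 9. → (33, 9)

(33, 9)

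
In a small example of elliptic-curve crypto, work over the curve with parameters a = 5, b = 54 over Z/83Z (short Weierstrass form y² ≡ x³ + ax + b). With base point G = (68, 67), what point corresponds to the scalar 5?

(71, 80)

Double-and-add on 5 = (101)₂. Start with G = (68, 67) for the leading 1-bit.
double: tangent at (68, 67): λ = (3·68² + 5)/(2·67) ≡ 16/51. 51⁻¹ ≡ 70 (mod 83) since 51·70 = 3570 ≡ 1, so λ ≡ 16·70 ≡ 41.
  x = λ² - 68 - 68 = 1681 - 136 ≡ 51; y = λ·(68 - 51) - 67 ≡ 49. → (51, 49)
double: tangent at (51, 49): λ = (3·51² + 5)/(2·49) ≡ 6/15. 15⁻¹ ≡ 72 (mod 83), so λ ≡ 6·72 ≡ 17.
  x = λ² - 51 - 51 = 289 - 102 ≡ 21; y = λ·(51 - 21) - 49 ≡ 46. → (21, 46)
add G: (21, 46) + (68, 67). λ = (67 - 46)/(68 - 21) ≡ 21/47 mod 83. 47⁻¹ ≡ 53 (mod 83), so λ ≡ 34.
  x = λ² - 21 - 68 = 1156 - 89 ≡ 71; y = λ·(21 - 71) - 46 ≡ 80. → (71, 80)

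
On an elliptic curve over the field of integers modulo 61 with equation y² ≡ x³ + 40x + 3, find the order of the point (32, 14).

11

2P: tangent at (32, 14): λ = (3·32² + 40)/(2·14) ≡ 1/28. 28⁻¹ ≡ 24 (mod 61), so λ ≡ 1·24 ≡ 24.
  x = λ² - 32 - 32 = 576 - 64 ≡ 24; y = λ·(32 - 24) - 14 ≡ 56. → (24, 56)
3P: (24, 56) + (32, 14). λ = (14 - 56)/(32 - 24) ≡ 19/8 mod 61. 8⁻¹ ≡ 23 (mod 61) since 8·23 = 184 ≡ 1, so λ ≡ 10.
  x = λ² - 24 - 32 = 100 - 56 ≡ 44; y = λ·(24 - 44) - 56 ≡ 49. → (44, 49)
4P: (44, 49) + (32, 14). λ = (14 - 49)/(32 - 44) ≡ 26/49 mod 61. 49⁻¹ ≡ 5 (mod 61), so λ ≡ 8.
  x = λ² - 44 - 32 = 64 - 76 ≡ 49; y = λ·(44 - 49) - 49 ≡ 33. → (49, 33)
5P: (49, 33) + (32, 14). λ = (14 - 33)/(32 - 49) ≡ 42/44 mod 61. 44⁻¹ ≡ 43 (mod 61), so λ ≡ 37.
  x = λ² - 49 - 32 = 1369 - 81 ≡ 7; y = λ·(49 - 7) - 33 ≡ 57. → (7, 57)
6P: (7, 57) + (32, 14). λ = (14 - 57)/(32 - 7) ≡ 18/25 mod 61. 25⁻¹ ≡ 22 (mod 61), so λ ≡ 30.
  x = λ² - 7 - 32 = 900 - 39 ≡ 7; y = λ·(7 - 7) - 57 ≡ 4. → (7, 4)
7P: (7, 4) + (32, 14). λ = (14 - 4)/(32 - 7) ≡ 10/25 mod 61. 25⁻¹ ≡ 22 (mod 61), so λ ≡ 37.
  x = λ² - 7 - 32 = 1369 - 39 ≡ 49; y = λ·(7 - 49) - 4 ≡ 28. → (49, 28)
8P: (49, 28) + (32, 14). λ = (14 - 28)/(32 - 49) ≡ 47/44 mod 61. 44⁻¹ ≡ 43 (mod 61), so λ ≡ 8.
  x = λ² - 49 - 32 = 64 - 81 ≡ 44; y = λ·(49 - 44) - 28 ≡ 12. → (44, 12)
9P: (44, 12) + (32, 14). λ = (14 - 12)/(32 - 44) ≡ 2/49 mod 61. 49⁻¹ ≡ 5 (mod 61), so λ ≡ 10.
  x = λ² - 44 - 32 = 100 - 76 ≡ 24; y = λ·(44 - 24) - 12 ≡ 5. → (24, 5)
10P: (24, 5) + (32, 14). λ = (14 - 5)/(32 - 24) ≡ 9/8 mod 61. 8⁻¹ ≡ 23 (mod 61), so λ ≡ 24.
  x = λ² - 24 - 32 = 576 - 56 ≡ 32; y = λ·(24 - 32) - 5 ≡ 47. → (32, 47)
11P: (32, 47) + (32, 14): same x and y₁ ≡ -y₂, so the sum is 𝒪.
11P = 𝒪, so the order is 11.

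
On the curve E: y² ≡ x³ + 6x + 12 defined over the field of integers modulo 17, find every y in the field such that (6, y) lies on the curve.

3, 14

x³ + 6x + 12 = 264 ≡ 9 (mod 17).
Square roots of 9 mod 17: 3 and 14 (since 3² = 9 ≡ 9).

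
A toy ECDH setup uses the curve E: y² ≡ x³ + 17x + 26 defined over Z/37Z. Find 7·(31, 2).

(17, 23)

Write Q = (31, 2).
Double-and-add on 7 = (111)₂. Start with Q = (31, 2) for the leading 1-bit.
double: tangent at (31, 2): λ = (3·31² + 17)/(2·2) ≡ 14/4. 4⁻¹ ≡ 28 (mod 37), so λ ≡ 14·28 ≡ 22.
  x = λ² - 31 - 31 = 484 - 62 ≡ 15; y = λ·(31 - 15) - 2 ≡ 17. → (15, 17)
add Q: (15, 17) + (31, 2). λ = (2 - 17)/(31 - 15) ≡ 22/16 mod 37. 16⁻¹ ≡ 7 (mod 37) since 16·7 = 112 ≡ 1, so λ ≡ 6.
  x = λ² - 15 - 31 = 36 - 46 ≡ 27; y = λ·(15 - 27) - 17 ≡ 22. → (27, 22)
double: tangent at (27, 22): λ = (3·27² + 17)/(2·22) ≡ 21/7. 7⁻¹ ≡ 16 (mod 37), so λ ≡ 21·16 ≡ 3.
  x = λ² - 27 - 27 = 9 - 54 ≡ 29; y = λ·(27 - 29) - 22 ≡ 9. → (29, 9)
add Q: (29, 9) + (31, 2). λ = (2 - 9)/(31 - 29) ≡ 30/2 mod 37. 2⁻¹ ≡ 19 (mod 37), so λ ≡ 15.
  x = λ² - 29 - 31 = 225 - 60 ≡ 17; y = λ·(29 - 17) - 9 ≡ 23. → (17, 23)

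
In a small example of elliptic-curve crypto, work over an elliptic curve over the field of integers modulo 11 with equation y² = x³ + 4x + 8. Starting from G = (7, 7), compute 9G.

(7, 4)

Double-and-add on 9 = (1001)₂. Start with G = (7, 7) for the leading 1-bit.
double: tangent at (7, 7): λ = (3·7² + 4)/(2·7) ≡ 8/3. 3⁻¹ ≡ 4 (mod 11) since 3·4 = 12 ≡ 1, so λ ≡ 8·4 ≡ 10.
  x = λ² - 7 - 7 = 100 - 14 ≡ 9; y = λ·(7 - 9) - 7 ≡ 6. → (9, 6)
double: tangent at (9, 6): λ = (3·9² + 4)/(2·6) ≡ 5/1. 1⁻¹ ≡ 1 (mod 11), so λ ≡ 5·1 ≡ 5.
  x = λ² - 9 - 9 = 25 - 18 ≡ 7; y = λ·(9 - 7) - 6 ≡ 4. → (7, 4)
double: tangent at (7, 4): λ = (3·7² + 4)/(2·4) ≡ 8/8. 8⁻¹ ≡ 7 (mod 11) since 8·7 = 56 ≡ 1, so λ ≡ 8·7 ≡ 1.
  x = λ² - 7 - 7 = 1 - 14 ≡ 9; y = λ·(7 - 9) - 4 ≡ 5. → (9, 5)
add G: (9, 5) + (7, 7). λ = (7 - 5)/(7 - 9) ≡ 2/9 mod 11. 9⁻¹ ≡ 5 (mod 11), so λ ≡ 10.
  x = λ² - 9 - 7 = 100 - 16 ≡ 7; y = λ·(9 - 7) - 5 ≡ 4. → (7, 4)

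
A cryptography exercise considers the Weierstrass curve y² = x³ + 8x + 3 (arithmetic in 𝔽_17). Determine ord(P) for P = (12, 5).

11

2P: tangent at (12, 5): λ = (3·12² + 8)/(2·5) ≡ 15/10. 10⁻¹ ≡ 12 (mod 17) since 10·12 = 120 ≡ 1, so λ ≡ 15·12 ≡ 10.
  x = λ² - 12 - 12 = 100 - 24 ≡ 8; y = λ·(12 - 8) - 5 ≡ 1. → (8, 1)
3P: (8, 1) + (12, 5). λ = (5 - 1)/(12 - 8) ≡ 4/4 mod 17. 4⁻¹ ≡ 13 (mod 17), so λ ≡ 1.
  x = λ² - 8 - 12 = 1 - 20 ≡ 15; y = λ·(8 - 15) - 1 ≡ 9. → (15, 9)
4P: (15, 9) + (12, 5). λ = (5 - 9)/(12 - 15) ≡ 13/14 mod 17. 14⁻¹ ≡ 11 (mod 17) since 14·11 = 154 ≡ 1, so λ ≡ 7.
  x = λ² - 15 - 12 = 49 - 27 ≡ 5; y = λ·(15 - 5) - 9 ≡ 10. → (5, 10)
5P: (5, 10) + (12, 5). λ = (5 - 10)/(12 - 5) ≡ 12/7 mod 17. 7⁻¹ ≡ 5 (mod 17) since 7·5 = 35 ≡ 1, so λ ≡ 9.
  x = λ² - 5 - 12 = 81 - 17 ≡ 13; y = λ·(5 - 13) - 10 ≡ 3. → (13, 3)
6P: (13, 3) + (12, 5). λ = (5 - 3)/(12 - 13) ≡ 2/16 mod 17. 16⁻¹ ≡ 16 (mod 17) since 16·16 = 256 ≡ 1, so λ ≡ 15.
  x = λ² - 13 - 12 = 225 - 25 ≡ 13; y = λ·(13 - 13) - 3 ≡ 14. → (13, 14)
7P: (13, 14) + (12, 5). λ = (5 - 14)/(12 - 13) ≡ 8/16 mod 17. 16⁻¹ ≡ 16 (mod 17) since 16·16 = 256 ≡ 1, so λ ≡ 9.
  x = λ² - 13 - 12 = 81 - 25 ≡ 5; y = λ·(13 - 5) - 14 ≡ 7. → (5, 7)
8P: (5, 7) + (12, 5). λ = (5 - 7)/(12 - 5) ≡ 15/7 mod 17. 7⁻¹ ≡ 5 (mod 17) since 7·5 = 35 ≡ 1, so λ ≡ 7.
  x = λ² - 5 - 12 = 49 - 17 ≡ 15; y = λ·(5 - 15) - 7 ≡ 8. → (15, 8)
9P: (15, 8) + (12, 5). λ = (5 - 8)/(12 - 15) ≡ 14/14 mod 17. 14⁻¹ ≡ 11 (mod 17) since 14·11 = 154 ≡ 1, so λ ≡ 1.
  x = λ² - 15 - 12 = 1 - 27 ≡ 8; y = λ·(15 - 8) - 8 ≡ 16. → (8, 16)
10P: (8, 16) + (12, 5). λ = (5 - 16)/(12 - 8) ≡ 6/4 mod 17. 4⁻¹ ≡ 13 (mod 17) since 4·13 = 52 ≡ 1, so λ ≡ 10.
  x = λ² - 8 - 12 = 100 - 20 ≡ 12; y = λ·(8 - 12) - 16 ≡ 12. → (12, 12)
11P: (12, 12) + (12, 5): same x and y₁ ≡ -y₂, so the sum is O.
11P = O, so the order is 11.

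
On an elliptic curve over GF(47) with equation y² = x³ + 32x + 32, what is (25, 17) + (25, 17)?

(18, 1)

tangent at (25, 17): λ = (3·25² + 32)/(2·17) ≡ 27/34. 34⁻¹ ≡ 18 (mod 47) since 34·18 = 612 ≡ 1, so λ ≡ 27·18 ≡ 16.
  x = λ² - 25 - 25 = 256 - 50 ≡ 18; y = λ·(25 - 18) - 17 ≡ 1. → (18, 1)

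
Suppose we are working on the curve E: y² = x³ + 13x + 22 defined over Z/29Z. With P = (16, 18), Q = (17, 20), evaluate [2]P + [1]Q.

First 2P:
Repeated addition: build up to 2P.
2P: tangent at (16, 18): λ = (3·16² + 13)/(2·18) ≡ 27/7. 7⁻¹ ≡ 25 (mod 29), so λ ≡ 27·25 ≡ 8.
  x = λ² - 16 - 16 = 64 - 32 ≡ 3; y = λ·(16 - 3) - 18 ≡ 28. → (3, 28)
2P = (3, 28).
Finally 2P + Q:
(3, 28) + (17, 20). λ = (20 - 28)/(17 - 3) ≡ 21/14 mod 29. 14⁻¹ ≡ 27 (mod 29) since 14·27 = 378 ≡ 1, so λ ≡ 16.
  x = λ² - 3 - 17 = 256 - 20 ≡ 4; y = λ·(3 - 4) - 28 ≡ 14. → (4, 14)

(4, 14)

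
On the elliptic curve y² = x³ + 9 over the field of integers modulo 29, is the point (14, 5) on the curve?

no

y² = 5² ≡ 25; x³ + 0x + 9 = 2753 ≡ 27 (mod 29). 25 ≠ 27.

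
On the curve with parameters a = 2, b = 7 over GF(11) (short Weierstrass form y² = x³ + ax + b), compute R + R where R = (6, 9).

(10, 2)

tangent at (6, 9): λ = (3·6² + 2)/(2·9) ≡ 0/7. 7⁻¹ ≡ 8 (mod 11), so λ ≡ 0·8 ≡ 0.
  x = λ² - 6 - 6 = 0 - 12 ≡ 10; y = λ·(6 - 10) - 9 ≡ 2. → (10, 2)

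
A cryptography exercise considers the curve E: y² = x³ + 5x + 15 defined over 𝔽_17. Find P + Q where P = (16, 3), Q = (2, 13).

(12, 16)

(16, 3) + (2, 13). λ = (13 - 3)/(2 - 16) ≡ 10/3 mod 17. 3⁻¹ ≡ 6 (mod 17) since 3·6 = 18 ≡ 1, so λ ≡ 9.
  x = λ² - 16 - 2 = 81 - 18 ≡ 12; y = λ·(16 - 12) - 3 ≡ 16. → (12, 16)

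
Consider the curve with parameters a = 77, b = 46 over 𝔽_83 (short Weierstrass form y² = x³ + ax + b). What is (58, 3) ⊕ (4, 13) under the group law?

(15, 29)

(58, 3) + (4, 13). λ = (13 - 3)/(4 - 58) ≡ 10/29 mod 83. 29⁻¹ ≡ 63 (mod 83), so λ ≡ 49.
  x = λ² - 58 - 4 = 2401 - 62 ≡ 15; y = λ·(58 - 15) - 3 ≡ 29. → (15, 29)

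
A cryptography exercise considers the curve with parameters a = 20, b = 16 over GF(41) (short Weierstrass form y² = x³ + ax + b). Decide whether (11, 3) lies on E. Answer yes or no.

yes

y² = 3² ≡ 9; x³ + 20x + 16 = 1567 ≡ 9 (mod 41). 9 = 9.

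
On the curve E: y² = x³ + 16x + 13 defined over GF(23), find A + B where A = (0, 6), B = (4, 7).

(9, 9)

(0, 6) + (4, 7). λ = (7 - 6)/(4 - 0) ≡ 1/4 mod 23. 4⁻¹ ≡ 6 (mod 23), so λ ≡ 6.
  x = λ² - 0 - 4 = 36 - 4 ≡ 9; y = λ·(0 - 9) - 6 ≡ 9. → (9, 9)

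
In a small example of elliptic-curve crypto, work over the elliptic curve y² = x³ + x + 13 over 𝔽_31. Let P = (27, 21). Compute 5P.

Double-and-add on 5 = (101)₂. Start with P = (27, 21) for the leading 1-bit.
double: tangent at (27, 21): λ = (3·27² + 1)/(2·21) ≡ 18/11. 11⁻¹ ≡ 17 (mod 31) since 11·17 = 187 ≡ 1, so λ ≡ 18·17 ≡ 27.
  x = λ² - 27 - 27 = 729 - 54 ≡ 24; y = λ·(27 - 24) - 21 ≡ 29. → (24, 29)
double: tangent at (24, 29): λ = (3·24² + 1)/(2·29) ≡ 24/27. 27⁻¹ ≡ 23 (mod 31) since 27·23 = 621 ≡ 1, so λ ≡ 24·23 ≡ 25.
  x = λ² - 24 - 24 = 625 - 48 ≡ 19; y = λ·(24 - 19) - 29 ≡ 3. → (19, 3)
add P: (19, 3) + (27, 21). λ = (21 - 3)/(27 - 19) ≡ 18/8 mod 31. 8⁻¹ ≡ 4 (mod 31), so λ ≡ 10.
  x = λ² - 19 - 27 = 100 - 46 ≡ 23; y = λ·(19 - 23) - 3 ≡ 19. → (23, 19)

(23, 19)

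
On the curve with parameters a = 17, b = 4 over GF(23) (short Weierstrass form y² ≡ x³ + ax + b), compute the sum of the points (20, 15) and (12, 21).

(16, 5)

(20, 15) + (12, 21). λ = (21 - 15)/(12 - 20) ≡ 6/15 mod 23. 15⁻¹ ≡ 20 (mod 23), so λ ≡ 5.
  x = λ² - 20 - 12 = 25 - 32 ≡ 16; y = λ·(20 - 16) - 15 ≡ 5. → (16, 5)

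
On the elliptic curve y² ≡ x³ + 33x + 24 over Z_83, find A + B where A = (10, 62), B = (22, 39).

(10, 62) + (22, 39). λ = (39 - 62)/(22 - 10) ≡ 60/12 mod 83. 12⁻¹ ≡ 7 (mod 83) since 12·7 = 84 ≡ 1, so λ ≡ 5.
  x = λ² - 10 - 22 = 25 - 32 ≡ 76; y = λ·(10 - 76) - 62 ≡ 23. → (76, 23)

(76, 23)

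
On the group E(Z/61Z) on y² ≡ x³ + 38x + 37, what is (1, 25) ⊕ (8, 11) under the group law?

(1, 25) + (8, 11). λ = (11 - 25)/(8 - 1) ≡ 47/7 mod 61. 7⁻¹ ≡ 35 (mod 61) since 7·35 = 245 ≡ 1, so λ ≡ 59.
  x = λ² - 1 - 8 = 3481 - 9 ≡ 56; y = λ·(1 - 56) - 25 ≡ 24. → (56, 24)

(56, 24)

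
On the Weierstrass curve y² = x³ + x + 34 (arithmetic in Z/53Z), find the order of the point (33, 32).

2P: tangent at (33, 32): λ = (3·33² + 1)/(2·32) ≡ 35/11. 11⁻¹ ≡ 29 (mod 53), so λ ≡ 35·29 ≡ 8.
  x = λ² - 33 - 33 = 64 - 66 ≡ 51; y = λ·(33 - 51) - 32 ≡ 36. → (51, 36)
3P: (51, 36) + (33, 32). λ = (32 - 36)/(33 - 51) ≡ 49/35 mod 53. 35⁻¹ ≡ 50 (mod 53) since 35·50 = 1750 ≡ 1, so λ ≡ 12.
  x = λ² - 51 - 33 = 144 - 84 ≡ 7; y = λ·(51 - 7) - 36 ≡ 15. → (7, 15)
4P: (7, 15) + (33, 32). λ = (32 - 15)/(33 - 7) ≡ 17/26 mod 53. 26⁻¹ ≡ 51 (mod 53), so λ ≡ 19.
  x = λ² - 7 - 33 = 361 - 40 ≡ 3; y = λ·(7 - 3) - 15 ≡ 8. → (3, 8)
5P: (3, 8) + (33, 32). λ = (32 - 8)/(33 - 3) ≡ 24/30 mod 53. 30⁻¹ ≡ 23 (mod 53), so λ ≡ 22.
  x = λ² - 3 - 33 = 484 - 36 ≡ 24; y = λ·(3 - 24) - 8 ≡ 7. → (24, 7)
6P: (24, 7) + (33, 32). λ = (32 - 7)/(33 - 24) ≡ 25/9 mod 53. 9⁻¹ ≡ 6 (mod 53), so λ ≡ 44.
  x = λ² - 24 - 33 = 1936 - 57 ≡ 24; y = λ·(24 - 24) - 7 ≡ 46. → (24, 46)
7P: (24, 46) + (33, 32). λ = (32 - 46)/(33 - 24) ≡ 39/9 mod 53. 9⁻¹ ≡ 6 (mod 53) since 9·6 = 54 ≡ 1, so λ ≡ 22.
  x = λ² - 24 - 33 = 484 - 57 ≡ 3; y = λ·(24 - 3) - 46 ≡ 45. → (3, 45)
8P: (3, 45) + (33, 32). λ = (32 - 45)/(33 - 3) ≡ 40/30 mod 53. 30⁻¹ ≡ 23 (mod 53) since 30·23 = 690 ≡ 1, so λ ≡ 19.
  x = λ² - 3 - 33 = 361 - 36 ≡ 7; y = λ·(3 - 7) - 45 ≡ 38. → (7, 38)
9P: (7, 38) + (33, 32). λ = (32 - 38)/(33 - 7) ≡ 47/26 mod 53. 26⁻¹ ≡ 51 (mod 53), so λ ≡ 12.
  x = λ² - 7 - 33 = 144 - 40 ≡ 51; y = λ·(7 - 51) - 38 ≡ 17. → (51, 17)
10P: (51, 17) + (33, 32). λ = (32 - 17)/(33 - 51) ≡ 15/35 mod 53. 35⁻¹ ≡ 50 (mod 53) since 35·50 = 1750 ≡ 1, so λ ≡ 8.
  x = λ² - 51 - 33 = 64 - 84 ≡ 33; y = λ·(51 - 33) - 17 ≡ 21. → (33, 21)
11P: (33, 21) + (33, 32): same x and y₁ ≡ -y₂, so the sum is O.
11P = O, so the order is 11.

11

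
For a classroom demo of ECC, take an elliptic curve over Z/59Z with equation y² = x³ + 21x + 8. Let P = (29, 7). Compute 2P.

(16, 29)

tangent at (29, 7): λ = (3·29² + 21)/(2·7) ≡ 7/14. 14⁻¹ ≡ 38 (mod 59) since 14·38 = 532 ≡ 1, so λ ≡ 7·38 ≡ 30.
  x = λ² - 29 - 29 = 900 - 58 ≡ 16; y = λ·(29 - 16) - 7 ≡ 29. → (16, 29)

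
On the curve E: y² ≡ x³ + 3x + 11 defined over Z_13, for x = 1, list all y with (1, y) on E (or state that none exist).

none

x³ + 3x + 11 = 15 ≡ 2 (mod 13).
2 is a non-residue mod 13; no y exists.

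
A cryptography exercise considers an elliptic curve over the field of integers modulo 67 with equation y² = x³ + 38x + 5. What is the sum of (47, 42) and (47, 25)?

O

The two points share x = 47 and their y-coordinates satisfy 42 + 25 ≡ 0 (mod 67), so they are inverses. Their sum is O.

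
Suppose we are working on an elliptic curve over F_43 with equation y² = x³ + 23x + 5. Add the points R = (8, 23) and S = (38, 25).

(8, 23) + (38, 25). λ = (25 - 23)/(38 - 8) ≡ 2/30 mod 43. 30⁻¹ ≡ 33 (mod 43) since 30·33 = 990 ≡ 1, so λ ≡ 23.
  x = λ² - 8 - 38 = 529 - 46 ≡ 10; y = λ·(8 - 10) - 23 ≡ 17. → (10, 17)

(10, 17)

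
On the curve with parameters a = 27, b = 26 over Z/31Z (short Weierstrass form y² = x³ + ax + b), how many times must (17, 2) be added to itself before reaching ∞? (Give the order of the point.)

2P: tangent at (17, 2): λ = (3·17² + 27)/(2·2) ≡ 26/4. 4⁻¹ ≡ 8 (mod 31), so λ ≡ 26·8 ≡ 22.
  x = λ² - 17 - 17 = 484 - 34 ≡ 16; y = λ·(17 - 16) - 2 ≡ 20. → (16, 20)
3P: (16, 20) + (17, 2). λ = (2 - 20)/(17 - 16) ≡ 13/1 mod 31. 1⁻¹ ≡ 1 (mod 31), so λ ≡ 13.
  x = λ² - 16 - 17 = 169 - 33 ≡ 12; y = λ·(16 - 12) - 20 ≡ 1. → (12, 1)
4P: (12, 1) + (17, 2). λ = (2 - 1)/(17 - 12) ≡ 1/5 mod 31. 5⁻¹ ≡ 25 (mod 31), so λ ≡ 25.
  x = λ² - 12 - 17 = 625 - 29 ≡ 7; y = λ·(12 - 7) - 1 ≡ 0. → (7, 0)
5P: (7, 0) + (17, 2). λ = (2 - 0)/(17 - 7) ≡ 2/10 mod 31. 10⁻¹ ≡ 28 (mod 31), so λ ≡ 25.
  x = λ² - 7 - 17 = 625 - 24 ≡ 12; y = λ·(7 - 12) - 0 ≡ 30. → (12, 30)
6P: (12, 30) + (17, 2). λ = (2 - 30)/(17 - 12) ≡ 3/5 mod 31. 5⁻¹ ≡ 25 (mod 31), so λ ≡ 13.
  x = λ² - 12 - 17 = 169 - 29 ≡ 16; y = λ·(12 - 16) - 30 ≡ 11. → (16, 11)
7P: (16, 11) + (17, 2). λ = (2 - 11)/(17 - 16) ≡ 22/1 mod 31. 1⁻¹ ≡ 1 (mod 31), so λ ≡ 22.
  x = λ² - 16 - 17 = 484 - 33 ≡ 17; y = λ·(16 - 17) - 11 ≡ 29. → (17, 29)
8P: (17, 29) + (17, 2): same x and y₁ ≡ -y₂, so the sum is ∞.
8P = ∞, so the order is 8.

8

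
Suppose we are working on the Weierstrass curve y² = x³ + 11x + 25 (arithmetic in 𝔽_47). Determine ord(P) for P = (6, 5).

2P: tangent at (6, 5): λ = (3·6² + 11)/(2·5) ≡ 25/10. 10⁻¹ ≡ 33 (mod 47), so λ ≡ 25·33 ≡ 26.
  x = λ² - 6 - 6 = 676 - 12 ≡ 6; y = λ·(6 - 6) - 5 ≡ 42. → (6, 42)
3P: (6, 42) + (6, 5): same x and y₁ ≡ -y₂, so the sum is the point at infinity.
3P = the point at infinity, so the order is 3.

3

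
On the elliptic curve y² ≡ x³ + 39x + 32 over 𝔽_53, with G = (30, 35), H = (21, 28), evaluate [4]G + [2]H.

First 4G:
Double-and-add on 4 = (100)₂. Start with G = (30, 35) for the leading 1-bit.
double: tangent at (30, 35): λ = (3·30² + 39)/(2·35) ≡ 36/17. 17⁻¹ ≡ 25 (mod 53) since 17·25 = 425 ≡ 1, so λ ≡ 36·25 ≡ 52.
  x = λ² - 30 - 30 = 2704 - 60 ≡ 47; y = λ·(30 - 47) - 35 ≡ 35. → (47, 35)
double: tangent at (47, 35): λ = (3·47² + 39)/(2·35) ≡ 41/17. 17⁻¹ ≡ 25 (mod 53), so λ ≡ 41·25 ≡ 18.
  x = λ² - 47 - 47 = 324 - 94 ≡ 18; y = λ·(47 - 18) - 35 ≡ 10. → (18, 10)
4G = (18, 10).
Next 2H:
Repeated addition: build up to 2H.
2H: tangent at (21, 28): λ = (3·21² + 39)/(2·28) ≡ 37/3. 3⁻¹ ≡ 18 (mod 53) since 3·18 = 54 ≡ 1, so λ ≡ 37·18 ≡ 30.
  x = λ² - 21 - 21 = 900 - 42 ≡ 10; y = λ·(21 - 10) - 28 ≡ 37. → (10, 37)
2H = (10, 37).
Finally 4G + 2H:
(18, 10) + (10, 37). λ = (37 - 10)/(10 - 18) ≡ 27/45 mod 53. 45⁻¹ ≡ 33 (mod 53), so λ ≡ 43.
  x = λ² - 18 - 10 = 1849 - 28 ≡ 19; y = λ·(18 - 19) - 10 ≡ 0. → (19, 0)

(19, 0)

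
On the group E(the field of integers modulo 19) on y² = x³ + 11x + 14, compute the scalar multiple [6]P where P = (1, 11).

(1, 11)

Double-and-add on 6 = (110)₂. Start with P = (1, 11) for the leading 1-bit.
double: tangent at (1, 11): λ = (3·1² + 11)/(2·11) ≡ 14/3. 3⁻¹ ≡ 13 (mod 19) since 3·13 = 39 ≡ 1, so λ ≡ 14·13 ≡ 11.
  x = λ² - 1 - 1 = 121 - 2 ≡ 5; y = λ·(1 - 5) - 11 ≡ 2. → (5, 2)
add P: (5, 2) + (1, 11). λ = (11 - 2)/(1 - 5) ≡ 9/15 mod 19. 15⁻¹ ≡ 14 (mod 19), so λ ≡ 12.
  x = λ² - 5 - 1 = 144 - 6 ≡ 5; y = λ·(5 - 5) - 2 ≡ 17. → (5, 17)
double: tangent at (5, 17): λ = (3·5² + 11)/(2·17) ≡ 10/15. 15⁻¹ ≡ 14 (mod 19), so λ ≡ 10·14 ≡ 7.
  x = λ² - 5 - 5 = 49 - 10 ≡ 1; y = λ·(5 - 1) - 17 ≡ 11. → (1, 11)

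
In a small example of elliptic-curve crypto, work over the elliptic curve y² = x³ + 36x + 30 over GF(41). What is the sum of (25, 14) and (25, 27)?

The two points share x = 25 and their y-coordinates satisfy 14 + 27 ≡ 0 (mod 41), so they are inverses. Their sum is O.

O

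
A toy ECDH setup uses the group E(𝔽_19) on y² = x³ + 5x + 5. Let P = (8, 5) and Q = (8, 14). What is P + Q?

The two points share x = 8 and their y-coordinates satisfy 5 + 14 ≡ 0 (mod 19), so they are inverses. Their sum is O.

O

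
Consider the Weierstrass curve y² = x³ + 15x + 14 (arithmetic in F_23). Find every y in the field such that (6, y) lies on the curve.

x³ + 15x + 14 = 320 ≡ 21 (mod 23).
21 is a non-residue mod 23; no y exists.

none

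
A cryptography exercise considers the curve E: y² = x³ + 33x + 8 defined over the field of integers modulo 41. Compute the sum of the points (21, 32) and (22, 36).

(21, 32) + (22, 36). λ = (36 - 32)/(22 - 21) ≡ 4/1 mod 41. 1⁻¹ ≡ 1 (mod 41) since 1·1 = 1 ≡ 1, so λ ≡ 4.
  x = λ² - 21 - 22 = 16 - 43 ≡ 14; y = λ·(21 - 14) - 32 ≡ 37. → (14, 37)

(14, 37)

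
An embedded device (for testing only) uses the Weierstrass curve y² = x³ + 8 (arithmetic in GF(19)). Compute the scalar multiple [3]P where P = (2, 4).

(14, 15)

Repeated addition: build up to 3P.
2P: tangent at (2, 4): λ = (3·2² + 0)/(2·4) ≡ 12/8. 8⁻¹ ≡ 12 (mod 19), so λ ≡ 12·12 ≡ 11.
  x = λ² - 2 - 2 = 121 - 4 ≡ 3; y = λ·(2 - 3) - 4 ≡ 4. → (3, 4)
3P: (3, 4) + (2, 4). λ = (4 - 4)/(2 - 3) ≡ 0/18 mod 19. 18⁻¹ ≡ 18 (mod 19), so λ ≡ 0.
  x = λ² - 3 - 2 = 0 - 5 ≡ 14; y = λ·(3 - 14) - 4 ≡ 15. → (14, 15)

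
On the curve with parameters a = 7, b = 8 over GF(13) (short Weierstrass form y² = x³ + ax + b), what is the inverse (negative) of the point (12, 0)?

-(12, 0) = (12, -0 mod 13) = (12, 0).

(12, 0)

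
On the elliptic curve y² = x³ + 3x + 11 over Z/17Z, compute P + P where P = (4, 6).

tangent at (4, 6): λ = (3·4² + 3)/(2·6) ≡ 0/12. 12⁻¹ ≡ 10 (mod 17) since 12·10 = 120 ≡ 1, so λ ≡ 0·10 ≡ 0.
  x = λ² - 4 - 4 = 0 - 8 ≡ 9; y = λ·(4 - 9) - 6 ≡ 11. → (9, 11)

(9, 11)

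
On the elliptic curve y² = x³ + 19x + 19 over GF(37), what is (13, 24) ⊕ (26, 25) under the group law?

(13, 24) + (26, 25). λ = (25 - 24)/(26 - 13) ≡ 1/13 mod 37. 13⁻¹ ≡ 20 (mod 37) since 13·20 = 260 ≡ 1, so λ ≡ 20.
  x = λ² - 13 - 26 = 400 - 39 ≡ 28; y = λ·(13 - 28) - 24 ≡ 9. → (28, 9)

(28, 9)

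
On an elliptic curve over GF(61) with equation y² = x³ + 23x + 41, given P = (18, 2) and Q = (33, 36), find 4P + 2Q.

(46, 15)

First 4P:
Double-and-add on 4 = (100)₂. Start with P = (18, 2) for the leading 1-bit.
double: tangent at (18, 2): λ = (3·18² + 23)/(2·2) ≡ 19/4. 4⁻¹ ≡ 46 (mod 61), so λ ≡ 19·46 ≡ 20.
  x = λ² - 18 - 18 = 400 - 36 ≡ 59; y = λ·(18 - 59) - 2 ≡ 32. → (59, 32)
double: tangent at (59, 32): λ = (3·59² + 23)/(2·32) ≡ 35/3. 3⁻¹ ≡ 41 (mod 61), so λ ≡ 35·41 ≡ 32.
  x = λ² - 59 - 59 = 1024 - 118 ≡ 52; y = λ·(59 - 52) - 32 ≡ 9. → (52, 9)
4P = (52, 9).
Next 2Q:
Repeated addition: build up to 2Q.
2Q: tangent at (33, 36): λ = (3·33² + 23)/(2·36) ≡ 57/11. 11⁻¹ ≡ 50 (mod 61), so λ ≡ 57·50 ≡ 44.
  x = λ² - 33 - 33 = 1936 - 66 ≡ 40; y = λ·(33 - 40) - 36 ≡ 22. → (40, 22)
2Q = (40, 22).
Finally 4P + 2Q:
(52, 9) + (40, 22). λ = (22 - 9)/(40 - 52) ≡ 13/49 mod 61. 49⁻¹ ≡ 5 (mod 61), so λ ≡ 4.
  x = λ² - 52 - 40 = 16 - 92 ≡ 46; y = λ·(52 - 46) - 9 ≡ 15. → (46, 15)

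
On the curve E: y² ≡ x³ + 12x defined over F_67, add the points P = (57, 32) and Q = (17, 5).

(57, 32) + (17, 5). λ = (5 - 32)/(17 - 57) ≡ 40/27 mod 67. 27⁻¹ ≡ 5 (mod 67) since 27·5 = 135 ≡ 1, so λ ≡ 66.
  x = λ² - 57 - 17 = 4356 - 74 ≡ 61; y = λ·(57 - 61) - 32 ≡ 39. → (61, 39)

(61, 39)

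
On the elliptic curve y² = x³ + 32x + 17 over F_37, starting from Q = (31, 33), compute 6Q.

(20, 6)

Repeated addition: build up to 6Q.
2Q: tangent at (31, 33): λ = (3·31² + 32)/(2·33) ≡ 29/29. 29⁻¹ ≡ 23 (mod 37), so λ ≡ 29·23 ≡ 1.
  x = λ² - 31 - 31 = 1 - 62 ≡ 13; y = λ·(31 - 13) - 33 ≡ 22. → (13, 22)
3Q: (13, 22) + (31, 33). λ = (33 - 22)/(31 - 13) ≡ 11/18 mod 37. 18⁻¹ ≡ 35 (mod 37), so λ ≡ 15.
  x = λ² - 13 - 31 = 225 - 44 ≡ 33; y = λ·(13 - 33) - 22 ≡ 11. → (33, 11)
4Q: (33, 11) + (31, 33). λ = (33 - 11)/(31 - 33) ≡ 22/35 mod 37. 35⁻¹ ≡ 18 (mod 37), so λ ≡ 26.
  x = λ² - 33 - 31 = 676 - 64 ≡ 20; y = λ·(33 - 20) - 11 ≡ 31. → (20, 31)
5Q: (20, 31) + (31, 33). λ = (33 - 31)/(31 - 20) ≡ 2/11 mod 37. 11⁻¹ ≡ 27 (mod 37), so λ ≡ 17.
  x = λ² - 20 - 31 = 289 - 51 ≡ 16; y = λ·(20 - 16) - 31 ≡ 0. → (16, 0)
6Q: (16, 0) + (31, 33). λ = (33 - 0)/(31 - 16) ≡ 33/15 mod 37. 15⁻¹ ≡ 5 (mod 37), so λ ≡ 17.
  x = λ² - 16 - 31 = 289 - 47 ≡ 20; y = λ·(16 - 20) - 0 ≡ 6. → (20, 6)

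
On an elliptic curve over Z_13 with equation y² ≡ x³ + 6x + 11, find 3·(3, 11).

Write Q = (3, 11).
Repeated addition: build up to 3Q.
2Q: tangent at (3, 11): λ = (3·3² + 6)/(2·11) ≡ 7/9. 9⁻¹ ≡ 3 (mod 13), so λ ≡ 7·3 ≡ 8.
  x = λ² - 3 - 3 = 64 - 6 ≡ 6; y = λ·(3 - 6) - 11 ≡ 4. → (6, 4)
3Q: (6, 4) + (3, 11). λ = (11 - 4)/(3 - 6) ≡ 7/10 mod 13. 10⁻¹ ≡ 4 (mod 13) since 10·4 = 40 ≡ 1, so λ ≡ 2.
  x = λ² - 6 - 3 = 4 - 9 ≡ 8; y = λ·(6 - 8) - 4 ≡ 5. → (8, 5)

(8, 5)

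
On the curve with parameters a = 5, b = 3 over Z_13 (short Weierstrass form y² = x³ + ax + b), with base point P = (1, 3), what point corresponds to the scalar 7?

(7, 11)

Double-and-add on 7 = (111)₂. Start with P = (1, 3) for the leading 1-bit.
double: tangent at (1, 3): λ = (3·1² + 5)/(2·3) ≡ 8/6. 6⁻¹ ≡ 11 (mod 13) since 6·11 = 66 ≡ 1, so λ ≡ 8·11 ≡ 10.
  x = λ² - 1 - 1 = 100 - 2 ≡ 7; y = λ·(1 - 7) - 3 ≡ 2. → (7, 2)
add P: (7, 2) + (1, 3). λ = (3 - 2)/(1 - 7) ≡ 1/7 mod 13. 7⁻¹ ≡ 2 (mod 13), so λ ≡ 2.
  x = λ² - 7 - 1 = 4 - 8 ≡ 9; y = λ·(7 - 9) - 2 ≡ 7. → (9, 7)
double: tangent at (9, 7): λ = (3·9² + 5)/(2·7) ≡ 1/1. 1⁻¹ ≡ 1 (mod 13) since 1·1 = 1 ≡ 1, so λ ≡ 1·1 ≡ 1.
  x = λ² - 9 - 9 = 1 - 18 ≡ 9; y = λ·(9 - 9) - 7 ≡ 6. → (9, 6)
add P: (9, 6) + (1, 3). λ = (3 - 6)/(1 - 9) ≡ 10/5 mod 13. 5⁻¹ ≡ 8 (mod 13) since 5·8 = 40 ≡ 1, so λ ≡ 2.
  x = λ² - 9 - 1 = 4 - 10 ≡ 7; y = λ·(9 - 7) - 6 ≡ 11. → (7, 11)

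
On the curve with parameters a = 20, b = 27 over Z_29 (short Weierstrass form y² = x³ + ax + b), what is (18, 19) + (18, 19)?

tangent at (18, 19): λ = (3·18² + 20)/(2·19) ≡ 6/9. 9⁻¹ ≡ 13 (mod 29) since 9·13 = 117 ≡ 1, so λ ≡ 6·13 ≡ 20.
  x = λ² - 18 - 18 = 400 - 36 ≡ 16; y = λ·(18 - 16) - 19 ≡ 21. → (16, 21)

(16, 21)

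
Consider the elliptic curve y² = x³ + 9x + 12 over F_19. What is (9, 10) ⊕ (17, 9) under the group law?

(4, 6)

(9, 10) + (17, 9). λ = (9 - 10)/(17 - 9) ≡ 18/8 mod 19. 8⁻¹ ≡ 12 (mod 19), so λ ≡ 7.
  x = λ² - 9 - 17 = 49 - 26 ≡ 4; y = λ·(9 - 4) - 10 ≡ 6. → (4, 6)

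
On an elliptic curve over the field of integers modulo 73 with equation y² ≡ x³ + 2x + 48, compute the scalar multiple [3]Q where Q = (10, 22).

(38, 10)

Repeated addition: build up to 3Q.
2Q: tangent at (10, 22): λ = (3·10² + 2)/(2·22) ≡ 10/44. 44⁻¹ ≡ 5 (mod 73) since 44·5 = 220 ≡ 1, so λ ≡ 10·5 ≡ 50.
  x = λ² - 10 - 10 = 2500 - 20 ≡ 71; y = λ·(10 - 71) - 22 ≡ 67. → (71, 67)
3Q: (71, 67) + (10, 22). λ = (22 - 67)/(10 - 71) ≡ 28/12 mod 73. 12⁻¹ ≡ 67 (mod 73) since 12·67 = 804 ≡ 1, so λ ≡ 51.
  x = λ² - 71 - 10 = 2601 - 81 ≡ 38; y = λ·(71 - 38) - 67 ≡ 10. → (38, 10)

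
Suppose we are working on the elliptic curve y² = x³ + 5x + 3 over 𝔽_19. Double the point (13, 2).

(18, 4)

tangent at (13, 2): λ = (3·13² + 5)/(2·2) ≡ 18/4. 4⁻¹ ≡ 5 (mod 19) since 4·5 = 20 ≡ 1, so λ ≡ 18·5 ≡ 14.
  x = λ² - 13 - 13 = 196 - 26 ≡ 18; y = λ·(13 - 18) - 2 ≡ 4. → (18, 4)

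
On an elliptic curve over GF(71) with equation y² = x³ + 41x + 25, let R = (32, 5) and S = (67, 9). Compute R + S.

(32, 5) + (67, 9). λ = (9 - 5)/(67 - 32) ≡ 4/35 mod 71. 35⁻¹ ≡ 69 (mod 71) since 35·69 = 2415 ≡ 1, so λ ≡ 63.
  x = λ² - 32 - 67 = 3969 - 99 ≡ 36; y = λ·(32 - 36) - 5 ≡ 27. → (36, 27)

(36, 27)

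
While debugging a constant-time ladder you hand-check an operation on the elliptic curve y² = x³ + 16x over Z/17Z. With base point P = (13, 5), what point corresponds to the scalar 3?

(13, 12)

Repeated addition: build up to 3P.
2P: tangent at (13, 5): λ = (3·13² + 16)/(2·5) ≡ 13/10. 10⁻¹ ≡ 12 (mod 17) since 10·12 = 120 ≡ 1, so λ ≡ 13·12 ≡ 3.
  x = λ² - 13 - 13 = 9 - 26 ≡ 0; y = λ·(13 - 0) - 5 ≡ 0. → (0, 0)
3P: (0, 0) + (13, 5). λ = (5 - 0)/(13 - 0) ≡ 5/13 mod 17. 13⁻¹ ≡ 4 (mod 17) since 13·4 = 52 ≡ 1, so λ ≡ 3.
  x = λ² - 0 - 13 = 9 - 13 ≡ 13; y = λ·(0 - 13) - 0 ≡ 12. → (13, 12)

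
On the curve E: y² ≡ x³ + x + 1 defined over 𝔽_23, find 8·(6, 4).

(17, 20)

Write P = (6, 4).
Repeated addition: build up to 8P.
2P: tangent at (6, 4): λ = (3·6² + 1)/(2·4) ≡ 17/8. 8⁻¹ ≡ 3 (mod 23) since 8·3 = 24 ≡ 1, so λ ≡ 17·3 ≡ 5.
  x = λ² - 6 - 6 = 25 - 12 ≡ 13; y = λ·(6 - 13) - 4 ≡ 7. → (13, 7)
3P: (13, 7) + (6, 4). λ = (4 - 7)/(6 - 13) ≡ 20/16 mod 23. 16⁻¹ ≡ 13 (mod 23) since 16·13 = 208 ≡ 1, so λ ≡ 7.
  x = λ² - 13 - 6 = 49 - 19 ≡ 7; y = λ·(13 - 7) - 7 ≡ 12. → (7, 12)
4P: (7, 12) + (6, 4). λ = (4 - 12)/(6 - 7) ≡ 15/22 mod 23. 22⁻¹ ≡ 22 (mod 23), so λ ≡ 8.
  x = λ² - 7 - 6 = 64 - 13 ≡ 5; y = λ·(7 - 5) - 12 ≡ 4. → (5, 4)
5P: (5, 4) + (6, 4). λ = (4 - 4)/(6 - 5) ≡ 0/1 mod 23. 1⁻¹ ≡ 1 (mod 23), so λ ≡ 0.
  x = λ² - 5 - 6 = 0 - 11 ≡ 12; y = λ·(5 - 12) - 4 ≡ 19. → (12, 19)
6P: (12, 19) + (6, 4). λ = (4 - 19)/(6 - 12) ≡ 8/17 mod 23. 17⁻¹ ≡ 19 (mod 23), so λ ≡ 14.
  x = λ² - 12 - 6 = 196 - 18 ≡ 17; y = λ·(12 - 17) - 19 ≡ 3. → (17, 3)
7P: (17, 3) + (6, 4). λ = (4 - 3)/(6 - 17) ≡ 1/12 mod 23. 12⁻¹ ≡ 2 (mod 23) since 12·2 = 24 ≡ 1, so λ ≡ 2.
  x = λ² - 17 - 6 = 4 - 23 ≡ 4; y = λ·(17 - 4) - 3 ≡ 0. → (4, 0)
8P: (4, 0) + (6, 4). λ = (4 - 0)/(6 - 4) ≡ 4/2 mod 23. 2⁻¹ ≡ 12 (mod 23) since 2·12 = 24 ≡ 1, so λ ≡ 2.
  x = λ² - 4 - 6 = 4 - 10 ≡ 17; y = λ·(4 - 17) - 0 ≡ 20. → (17, 20)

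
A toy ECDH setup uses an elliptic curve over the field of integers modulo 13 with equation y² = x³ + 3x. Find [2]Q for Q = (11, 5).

tangent at (11, 5): λ = (3·11² + 3)/(2·5) ≡ 2/10. 10⁻¹ ≡ 4 (mod 13) since 10·4 = 40 ≡ 1, so λ ≡ 2·4 ≡ 8.
  x = λ² - 11 - 11 = 64 - 22 ≡ 3; y = λ·(11 - 3) - 5 ≡ 7. → (3, 7)

(3, 7)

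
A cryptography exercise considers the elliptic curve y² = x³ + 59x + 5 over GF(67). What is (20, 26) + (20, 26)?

(24, 6)

tangent at (20, 26): λ = (3·20² + 59)/(2·26) ≡ 53/52. 52⁻¹ ≡ 58 (mod 67), so λ ≡ 53·58 ≡ 59.
  x = λ² - 20 - 20 = 3481 - 40 ≡ 24; y = λ·(20 - 24) - 26 ≡ 6. → (24, 6)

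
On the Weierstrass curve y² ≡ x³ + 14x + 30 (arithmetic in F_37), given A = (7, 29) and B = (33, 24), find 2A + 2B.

(17, 1)

First 2A:
Repeated addition: build up to 2A.
2A: tangent at (7, 29): λ = (3·7² + 14)/(2·29) ≡ 13/21. 21⁻¹ ≡ 30 (mod 37), so λ ≡ 13·30 ≡ 20.
  x = λ² - 7 - 7 = 400 - 14 ≡ 16; y = λ·(7 - 16) - 29 ≡ 13. → (16, 13)
2A = (16, 13).
Next 2B:
Repeated addition: build up to 2B.
2B: tangent at (33, 24): λ = (3·33² + 14)/(2·24) ≡ 25/11. 11⁻¹ ≡ 27 (mod 37), so λ ≡ 25·27 ≡ 9.
  x = λ² - 33 - 33 = 81 - 66 ≡ 15; y = λ·(33 - 15) - 24 ≡ 27. → (15, 27)
2B = (15, 27).
Finally 2A + 2B:
(16, 13) + (15, 27). λ = (27 - 13)/(15 - 16) ≡ 14/36 mod 37. 36⁻¹ ≡ 36 (mod 37), so λ ≡ 23.
  x = λ² - 16 - 15 = 529 - 31 ≡ 17; y = λ·(16 - 17) - 13 ≡ 1. → (17, 1)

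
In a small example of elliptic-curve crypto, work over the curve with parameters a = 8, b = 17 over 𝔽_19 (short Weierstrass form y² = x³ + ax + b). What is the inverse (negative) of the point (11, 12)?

(11, 7)

-(11, 12) = (11, -12 mod 19) = (11, 7).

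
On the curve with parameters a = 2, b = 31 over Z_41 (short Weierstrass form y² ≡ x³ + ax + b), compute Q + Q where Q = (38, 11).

(29, 40)

tangent at (38, 11): λ = (3·38² + 2)/(2·11) ≡ 29/22. 22⁻¹ ≡ 28 (mod 41), so λ ≡ 29·28 ≡ 33.
  x = λ² - 38 - 38 = 1089 - 76 ≡ 29; y = λ·(38 - 29) - 11 ≡ 40. → (29, 40)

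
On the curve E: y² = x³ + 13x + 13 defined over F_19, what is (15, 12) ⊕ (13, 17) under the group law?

(2, 3)

(15, 12) + (13, 17). λ = (17 - 12)/(13 - 15) ≡ 5/17 mod 19. 17⁻¹ ≡ 9 (mod 19), so λ ≡ 7.
  x = λ² - 15 - 13 = 49 - 28 ≡ 2; y = λ·(15 - 2) - 12 ≡ 3. → (2, 3)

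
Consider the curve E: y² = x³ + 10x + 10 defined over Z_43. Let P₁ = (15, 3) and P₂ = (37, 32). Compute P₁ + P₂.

(15, 3) + (37, 32). λ = (32 - 3)/(37 - 15) ≡ 29/22 mod 43. 22⁻¹ ≡ 2 (mod 43), so λ ≡ 15.
  x = λ² - 15 - 37 = 225 - 52 ≡ 1; y = λ·(15 - 1) - 3 ≡ 35. → (1, 35)

(1, 35)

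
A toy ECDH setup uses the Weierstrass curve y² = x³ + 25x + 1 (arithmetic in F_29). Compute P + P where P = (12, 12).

tangent at (12, 12): λ = (3·12² + 25)/(2·12) ≡ 22/24. 24⁻¹ ≡ 23 (mod 29), so λ ≡ 22·23 ≡ 13.
  x = λ² - 12 - 12 = 169 - 24 ≡ 0; y = λ·(12 - 0) - 12 ≡ 28. → (0, 28)

(0, 28)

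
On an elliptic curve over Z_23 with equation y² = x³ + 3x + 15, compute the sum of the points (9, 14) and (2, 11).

(9, 14) + (2, 11). λ = (11 - 14)/(2 - 9) ≡ 20/16 mod 23. 16⁻¹ ≡ 13 (mod 23), so λ ≡ 7.
  x = λ² - 9 - 2 = 49 - 11 ≡ 15; y = λ·(9 - 15) - 14 ≡ 13. → (15, 13)

(15, 13)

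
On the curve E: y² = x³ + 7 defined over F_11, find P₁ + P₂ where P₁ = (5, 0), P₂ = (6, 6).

(5, 0) + (6, 6). λ = (6 - 0)/(6 - 5) ≡ 6/1 mod 11. 1⁻¹ ≡ 1 (mod 11) since 1·1 = 1 ≡ 1, so λ ≡ 6.
  x = λ² - 5 - 6 = 36 - 11 ≡ 3; y = λ·(5 - 3) - 0 ≡ 1. → (3, 1)

(3, 1)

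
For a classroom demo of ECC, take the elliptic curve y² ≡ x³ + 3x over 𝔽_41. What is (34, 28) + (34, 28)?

(32, 33)

tangent at (34, 28): λ = (3·34² + 3)/(2·28) ≡ 27/15. 15⁻¹ ≡ 11 (mod 41), so λ ≡ 27·11 ≡ 10.
  x = λ² - 34 - 34 = 100 - 68 ≡ 32; y = λ·(34 - 32) - 28 ≡ 33. → (32, 33)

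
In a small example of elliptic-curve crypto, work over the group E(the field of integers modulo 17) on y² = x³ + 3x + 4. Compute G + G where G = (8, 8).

tangent at (8, 8): λ = (3·8² + 3)/(2·8) ≡ 8/16. 16⁻¹ ≡ 16 (mod 17), so λ ≡ 8·16 ≡ 9.
  x = λ² - 8 - 8 = 81 - 16 ≡ 14; y = λ·(8 - 14) - 8 ≡ 6. → (14, 6)

(14, 6)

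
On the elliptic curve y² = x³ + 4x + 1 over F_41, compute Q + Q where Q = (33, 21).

tangent at (33, 21): λ = (3·33² + 4)/(2·21) ≡ 32/1. 1⁻¹ ≡ 1 (mod 41), so λ ≡ 32·1 ≡ 32.
  x = λ² - 33 - 33 = 1024 - 66 ≡ 15; y = λ·(33 - 15) - 21 ≡ 22. → (15, 22)

(15, 22)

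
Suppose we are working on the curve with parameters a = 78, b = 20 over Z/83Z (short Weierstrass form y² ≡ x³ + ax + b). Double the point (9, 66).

(31, 5)

tangent at (9, 66): λ = (3·9² + 78)/(2·66) ≡ 72/49. 49⁻¹ ≡ 61 (mod 83), so λ ≡ 72·61 ≡ 76.
  x = λ² - 9 - 9 = 5776 - 18 ≡ 31; y = λ·(9 - 31) - 66 ≡ 5. → (31, 5)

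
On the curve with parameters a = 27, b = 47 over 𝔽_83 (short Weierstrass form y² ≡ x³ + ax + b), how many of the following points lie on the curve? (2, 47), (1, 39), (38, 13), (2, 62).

(2, 47): 47² ≡ 51, rhs ≡ 26 → off.
(1, 39): 39² ≡ 27, rhs ≡ 75 → off.
(38, 13): 13² ≡ 3, rhs ≡ 3 → on.
(2, 62): 62² ≡ 26, rhs ≡ 26 → on.

2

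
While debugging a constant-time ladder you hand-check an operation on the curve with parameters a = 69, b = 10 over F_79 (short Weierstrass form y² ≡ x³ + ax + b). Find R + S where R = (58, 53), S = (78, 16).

(43, 18)

(58, 53) + (78, 16). λ = (16 - 53)/(78 - 58) ≡ 42/20 mod 79. 20⁻¹ ≡ 4 (mod 79), so λ ≡ 10.
  x = λ² - 58 - 78 = 100 - 136 ≡ 43; y = λ·(58 - 43) - 53 ≡ 18. → (43, 18)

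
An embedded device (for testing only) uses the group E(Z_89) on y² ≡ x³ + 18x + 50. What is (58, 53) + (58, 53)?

(40, 45)

tangent at (58, 53): λ = (3·58² + 18)/(2·53) ≡ 53/17. 17⁻¹ ≡ 21 (mod 89) since 17·21 = 357 ≡ 1, so λ ≡ 53·21 ≡ 45.
  x = λ² - 58 - 58 = 2025 - 116 ≡ 40; y = λ·(58 - 40) - 53 ≡ 45. → (40, 45)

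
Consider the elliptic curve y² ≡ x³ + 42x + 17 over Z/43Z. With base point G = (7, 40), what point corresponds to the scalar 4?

(31, 35)

Repeated addition: build up to 4G.
2G: tangent at (7, 40): λ = (3·7² + 42)/(2·40) ≡ 17/37. 37⁻¹ ≡ 7 (mod 43), so λ ≡ 17·7 ≡ 33.
  x = λ² - 7 - 7 = 1089 - 14 ≡ 0; y = λ·(7 - 0) - 40 ≡ 19. → (0, 19)
3G: (0, 19) + (7, 40). λ = (40 - 19)/(7 - 0) ≡ 21/7 mod 43. 7⁻¹ ≡ 37 (mod 43) since 7·37 = 259 ≡ 1, so λ ≡ 3.
  x = λ² - 0 - 7 = 9 - 7 ≡ 2; y = λ·(0 - 2) - 19 ≡ 18. → (2, 18)
4G: (2, 18) + (7, 40). λ = (40 - 18)/(7 - 2) ≡ 22/5 mod 43. 5⁻¹ ≡ 26 (mod 43) since 5·26 = 130 ≡ 1, so λ ≡ 13.
  x = λ² - 2 - 7 = 169 - 9 ≡ 31; y = λ·(2 - 31) - 18 ≡ 35. → (31, 35)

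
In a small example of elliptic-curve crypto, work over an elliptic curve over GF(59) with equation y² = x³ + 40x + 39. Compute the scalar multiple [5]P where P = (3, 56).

Repeated addition: build up to 5P.
2P: tangent at (3, 56): λ = (3·3² + 40)/(2·56) ≡ 8/53. 53⁻¹ ≡ 49 (mod 59) since 53·49 = 2597 ≡ 1, so λ ≡ 8·49 ≡ 38.
  x = λ² - 3 - 3 = 1444 - 6 ≡ 22; y = λ·(3 - 22) - 56 ≡ 48. → (22, 48)
3P: (22, 48) + (3, 56). λ = (56 - 48)/(3 - 22) ≡ 8/40 mod 59. 40⁻¹ ≡ 31 (mod 59), so λ ≡ 12.
  x = λ² - 22 - 3 = 144 - 25 ≡ 1; y = λ·(22 - 1) - 48 ≡ 27. → (1, 27)
4P: (1, 27) + (3, 56). λ = (56 - 27)/(3 - 1) ≡ 29/2 mod 59. 2⁻¹ ≡ 30 (mod 59), so λ ≡ 44.
  x = λ² - 1 - 3 = 1936 - 4 ≡ 44; y = λ·(1 - 44) - 27 ≡ 28. → (44, 28)
5P: (44, 28) + (3, 56). λ = (56 - 28)/(3 - 44) ≡ 28/18 mod 59. 18⁻¹ ≡ 23 (mod 59), so λ ≡ 54.
  x = λ² - 44 - 3 = 2916 - 47 ≡ 37; y = λ·(44 - 37) - 28 ≡ 55. → (37, 55)

(37, 55)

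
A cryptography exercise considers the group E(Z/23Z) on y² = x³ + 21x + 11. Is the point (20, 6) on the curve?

yes

y² = 6² ≡ 13; x³ + 21x + 11 = 8431 ≡ 13 (mod 23). 13 = 13.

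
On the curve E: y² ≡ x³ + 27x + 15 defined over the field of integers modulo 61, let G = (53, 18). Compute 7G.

(37, 0)

Repeated addition: build up to 7G.
2G: tangent at (53, 18): λ = (3·53² + 27)/(2·18) ≡ 36/36. 36⁻¹ ≡ 39 (mod 61) since 36·39 = 1404 ≡ 1, so λ ≡ 36·39 ≡ 1.
  x = λ² - 53 - 53 = 1 - 106 ≡ 17; y = λ·(53 - 17) - 18 ≡ 18. → (17, 18)
3G: (17, 18) + (53, 18). λ = (18 - 18)/(53 - 17) ≡ 0/36 mod 61. 36⁻¹ ≡ 39 (mod 61) since 36·39 = 1404 ≡ 1, so λ ≡ 0.
  x = λ² - 17 - 53 = 0 - 70 ≡ 52; y = λ·(17 - 52) - 18 ≡ 43. → (52, 43)
4G: (52, 43) + (53, 18). λ = (18 - 43)/(53 - 52) ≡ 36/1 mod 61. 1⁻¹ ≡ 1 (mod 61) since 1·1 = 1 ≡ 1, so λ ≡ 36.
  x = λ² - 52 - 53 = 1296 - 105 ≡ 32; y = λ·(52 - 32) - 43 ≡ 6. → (32, 6)
5G: (32, 6) + (53, 18). λ = (18 - 6)/(53 - 32) ≡ 12/21 mod 61. 21⁻¹ ≡ 32 (mod 61), so λ ≡ 18.
  x = λ² - 32 - 53 = 324 - 85 ≡ 56; y = λ·(32 - 56) - 6 ≡ 50. → (56, 50)
6G: (56, 50) + (53, 18). λ = (18 - 50)/(53 - 56) ≡ 29/58 mod 61. 58⁻¹ ≡ 20 (mod 61), so λ ≡ 31.
  x = λ² - 56 - 53 = 961 - 109 ≡ 59; y = λ·(56 - 59) - 50 ≡ 40. → (59, 40)
7G: (59, 40) + (53, 18). λ = (18 - 40)/(53 - 59) ≡ 39/55 mod 61. 55⁻¹ ≡ 10 (mod 61), so λ ≡ 24.
  x = λ² - 59 - 53 = 576 - 112 ≡ 37; y = λ·(59 - 37) - 40 ≡ 0. → (37, 0)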